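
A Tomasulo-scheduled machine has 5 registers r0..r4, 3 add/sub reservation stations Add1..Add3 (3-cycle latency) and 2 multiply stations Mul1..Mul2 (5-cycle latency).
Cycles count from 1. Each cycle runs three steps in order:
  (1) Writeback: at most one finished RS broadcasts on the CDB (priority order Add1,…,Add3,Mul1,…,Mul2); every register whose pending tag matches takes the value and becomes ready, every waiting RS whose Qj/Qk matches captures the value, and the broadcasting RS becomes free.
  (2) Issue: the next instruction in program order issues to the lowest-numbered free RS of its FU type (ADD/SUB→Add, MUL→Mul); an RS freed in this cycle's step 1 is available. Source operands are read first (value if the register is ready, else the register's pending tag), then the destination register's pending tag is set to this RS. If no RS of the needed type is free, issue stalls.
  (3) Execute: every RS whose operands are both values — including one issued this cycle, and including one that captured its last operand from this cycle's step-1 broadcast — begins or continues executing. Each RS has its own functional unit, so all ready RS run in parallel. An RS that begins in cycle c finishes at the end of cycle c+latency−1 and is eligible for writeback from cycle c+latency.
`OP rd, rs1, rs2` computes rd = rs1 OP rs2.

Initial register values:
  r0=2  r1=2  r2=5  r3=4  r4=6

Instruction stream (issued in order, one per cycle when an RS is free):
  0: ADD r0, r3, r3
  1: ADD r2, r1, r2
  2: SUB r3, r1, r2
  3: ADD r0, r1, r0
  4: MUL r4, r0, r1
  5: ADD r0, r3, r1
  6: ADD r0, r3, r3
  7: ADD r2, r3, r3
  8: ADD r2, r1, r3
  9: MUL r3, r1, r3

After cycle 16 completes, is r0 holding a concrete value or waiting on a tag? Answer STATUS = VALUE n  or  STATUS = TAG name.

STATUS = VALUE -10

c1: issue ADD r0<-Add1 | r0:Add1,r1:2,r2:5,r3:4,r4:6
c2: issue ADD r2<-Add2 | r0:Add1,r1:2,r2:Add2,r3:4,r4:6
c3: issue SUB r3<-Add3 | r0:Add1,r1:2,r2:Add2,r3:Add3,r4:6
c4: CDB Add1=8; issue ADD r0<-Add1 | r0:Add1,r1:2,r2:Add2,r3:Add3,r4:6
c5: CDB Add2=7; issue MUL r4<-Mul1 | r0:Add1,r1:2,r2:7,r3:Add3,r4:Mul1
c6: issue ADD r0<-Add2 | r0:Add2,r1:2,r2:7,r3:Add3,r4:Mul1
c7: CDB Add1=10; issue ADD r0<-Add1 | r0:Add1,r1:2,r2:7,r3:Add3,r4:Mul1
c8: CDB Add3=-5; issue ADD r2<-Add3 | r0:Add1,r1:2,r2:Add3,r3:-5,r4:Mul1
c9: stall | r0:Add1,r1:2,r2:Add3,r3:-5,r4:Mul1
c10: stall | r0:Add1,r1:2,r2:Add3,r3:-5,r4:Mul1
c11: CDB Add1=-10; issue ADD r2<-Add1 | r0:-10,r1:2,r2:Add1,r3:-5,r4:Mul1
c12: CDB Add2=-3; issue MUL r3<-Mul2 | r0:-10,r1:2,r2:Add1,r3:Mul2,r4:Mul1
c13: CDB Add3=-10 | r0:-10,r1:2,r2:Add1,r3:Mul2,r4:Mul1
c14: CDB Add1=-3 | r0:-10,r1:2,r2:-3,r3:Mul2,r4:Mul1
c15: CDB Mul1=20 | r0:-10,r1:2,r2:-3,r3:Mul2,r4:20
c16: - | r0:-10,r1:2,r2:-3,r3:Mul2,r4:20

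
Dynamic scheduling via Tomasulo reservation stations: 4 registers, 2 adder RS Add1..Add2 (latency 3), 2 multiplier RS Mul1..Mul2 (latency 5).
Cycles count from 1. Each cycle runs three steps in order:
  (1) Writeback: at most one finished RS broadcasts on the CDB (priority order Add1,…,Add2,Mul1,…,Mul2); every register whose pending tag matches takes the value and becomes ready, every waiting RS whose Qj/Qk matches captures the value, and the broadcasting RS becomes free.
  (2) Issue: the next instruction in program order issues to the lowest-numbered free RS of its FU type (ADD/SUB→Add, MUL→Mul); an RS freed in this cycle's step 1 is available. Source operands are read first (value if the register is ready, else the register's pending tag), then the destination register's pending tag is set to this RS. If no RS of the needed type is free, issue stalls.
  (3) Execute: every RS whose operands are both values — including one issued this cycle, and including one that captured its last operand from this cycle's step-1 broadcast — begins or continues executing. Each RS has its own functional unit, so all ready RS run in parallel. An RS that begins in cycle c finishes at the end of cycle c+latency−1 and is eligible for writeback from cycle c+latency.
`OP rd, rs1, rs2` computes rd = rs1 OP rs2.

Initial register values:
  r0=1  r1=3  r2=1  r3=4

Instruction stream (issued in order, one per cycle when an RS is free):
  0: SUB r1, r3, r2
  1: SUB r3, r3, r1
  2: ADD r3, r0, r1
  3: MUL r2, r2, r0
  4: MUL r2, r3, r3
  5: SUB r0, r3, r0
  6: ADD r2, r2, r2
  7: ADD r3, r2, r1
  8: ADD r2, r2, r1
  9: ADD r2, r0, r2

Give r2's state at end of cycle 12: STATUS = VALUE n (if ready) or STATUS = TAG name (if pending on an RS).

STATUS = TAG Add2

cycle 1: issue SUB r1<-Add1 // r0:1,r1:Add1,r2:1,r3:4
cycle 2: issue SUB r3<-Add2 // r0:1,r1:Add1,r2:1,r3:Add2
cycle 3: stall // r0:1,r1:Add1,r2:1,r3:Add2
cycle 4: CDB Add1=3; issue ADD r3<-Add1 // r0:1,r1:3,r2:1,r3:Add1
cycle 5: issue MUL r2<-Mul1 // r0:1,r1:3,r2:Mul1,r3:Add1
cycle 6: issue MUL r2<-Mul2 // r0:1,r1:3,r2:Mul2,r3:Add1
cycle 7: CDB Add1=4; issue SUB r0<-Add1 // r0:Add1,r1:3,r2:Mul2,r3:4
cycle 8: CDB Add2=1; issue ADD r2<-Add2 // r0:Add1,r1:3,r2:Add2,r3:4
cycle 9: stall // r0:Add1,r1:3,r2:Add2,r3:4
cycle 10: CDB Add1=3; issue ADD r3<-Add1 // r0:3,r1:3,r2:Add2,r3:Add1
cycle 11: CDB Mul1=1; stall // r0:3,r1:3,r2:Add2,r3:Add1
cycle 12: CDB Mul2=16; stall // r0:3,r1:3,r2:Add2,r3:Add1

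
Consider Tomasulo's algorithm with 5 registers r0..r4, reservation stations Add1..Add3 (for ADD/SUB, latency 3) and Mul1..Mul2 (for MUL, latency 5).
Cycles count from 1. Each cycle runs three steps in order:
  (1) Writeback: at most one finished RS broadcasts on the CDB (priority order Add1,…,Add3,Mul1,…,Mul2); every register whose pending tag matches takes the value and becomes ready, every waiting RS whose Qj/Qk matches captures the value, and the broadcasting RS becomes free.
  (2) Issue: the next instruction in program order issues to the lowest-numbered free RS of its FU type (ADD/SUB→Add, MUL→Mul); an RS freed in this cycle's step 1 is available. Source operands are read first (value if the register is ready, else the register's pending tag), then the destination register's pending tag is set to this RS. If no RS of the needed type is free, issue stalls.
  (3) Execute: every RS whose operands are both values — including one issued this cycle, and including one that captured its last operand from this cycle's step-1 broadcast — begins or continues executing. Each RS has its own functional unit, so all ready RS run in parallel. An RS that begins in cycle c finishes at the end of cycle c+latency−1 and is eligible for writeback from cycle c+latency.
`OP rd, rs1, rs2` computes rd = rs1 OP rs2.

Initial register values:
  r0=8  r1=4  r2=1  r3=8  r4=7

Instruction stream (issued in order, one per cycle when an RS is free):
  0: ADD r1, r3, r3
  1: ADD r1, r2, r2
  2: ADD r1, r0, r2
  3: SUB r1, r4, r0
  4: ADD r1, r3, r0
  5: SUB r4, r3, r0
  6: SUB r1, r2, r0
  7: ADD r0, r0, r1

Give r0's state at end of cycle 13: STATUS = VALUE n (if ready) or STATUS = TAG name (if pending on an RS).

STATUS = VALUE 1

c1: issue ADD r1<-Add1 | r0:8,r1:Add1,r2:1,r3:8,r4:7
c2: issue ADD r1<-Add2 | r0:8,r1:Add2,r2:1,r3:8,r4:7
c3: issue ADD r1<-Add3 | r0:8,r1:Add3,r2:1,r3:8,r4:7
c4: CDB Add1=16; issue SUB r1<-Add1 | r0:8,r1:Add1,r2:1,r3:8,r4:7
c5: CDB Add2=2; issue ADD r1<-Add2 | r0:8,r1:Add2,r2:1,r3:8,r4:7
c6: CDB Add3=9; issue SUB r4<-Add3 | r0:8,r1:Add2,r2:1,r3:8,r4:Add3
c7: CDB Add1=-1; issue SUB r1<-Add1 | r0:8,r1:Add1,r2:1,r3:8,r4:Add3
c8: CDB Add2=16; issue ADD r0<-Add2 | r0:Add2,r1:Add1,r2:1,r3:8,r4:Add3
c9: CDB Add3=0 | r0:Add2,r1:Add1,r2:1,r3:8,r4:0
c10: CDB Add1=-7 | r0:Add2,r1:-7,r2:1,r3:8,r4:0
c11: - | r0:Add2,r1:-7,r2:1,r3:8,r4:0
c12: - | r0:Add2,r1:-7,r2:1,r3:8,r4:0
c13: CDB Add2=1 | r0:1,r1:-7,r2:1,r3:8,r4:0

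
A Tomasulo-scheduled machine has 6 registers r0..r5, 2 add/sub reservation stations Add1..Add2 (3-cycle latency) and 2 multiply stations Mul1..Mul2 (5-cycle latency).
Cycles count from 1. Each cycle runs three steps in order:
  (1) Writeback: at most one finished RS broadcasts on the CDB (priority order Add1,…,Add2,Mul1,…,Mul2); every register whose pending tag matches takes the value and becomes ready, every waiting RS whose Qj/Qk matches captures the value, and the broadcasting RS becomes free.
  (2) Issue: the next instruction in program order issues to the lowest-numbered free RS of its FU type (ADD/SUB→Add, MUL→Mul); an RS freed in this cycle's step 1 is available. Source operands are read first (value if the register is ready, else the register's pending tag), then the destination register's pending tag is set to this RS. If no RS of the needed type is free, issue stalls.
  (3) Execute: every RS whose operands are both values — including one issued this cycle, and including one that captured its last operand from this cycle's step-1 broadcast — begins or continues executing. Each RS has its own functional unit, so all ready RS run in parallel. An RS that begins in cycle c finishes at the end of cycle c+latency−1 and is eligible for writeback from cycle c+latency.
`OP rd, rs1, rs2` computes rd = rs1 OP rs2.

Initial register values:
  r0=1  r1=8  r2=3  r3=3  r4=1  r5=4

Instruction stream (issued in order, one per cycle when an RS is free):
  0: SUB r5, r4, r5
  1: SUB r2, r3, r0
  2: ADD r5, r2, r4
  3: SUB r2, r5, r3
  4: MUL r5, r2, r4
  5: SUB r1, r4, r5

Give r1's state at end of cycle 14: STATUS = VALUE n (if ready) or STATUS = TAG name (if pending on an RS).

cycle 1: issue SUB r5<-Add1 // r0:1,r1:8,r2:3,r3:3,r4:1,r5:Add1
cycle 2: issue SUB r2<-Add2 // r0:1,r1:8,r2:Add2,r3:3,r4:1,r5:Add1
cycle 3: stall // r0:1,r1:8,r2:Add2,r3:3,r4:1,r5:Add1
cycle 4: CDB Add1=-3; issue ADD r5<-Add1 // r0:1,r1:8,r2:Add2,r3:3,r4:1,r5:Add1
cycle 5: CDB Add2=2; issue SUB r2<-Add2 // r0:1,r1:8,r2:Add2,r3:3,r4:1,r5:Add1
cycle 6: issue MUL r5<-Mul1 // r0:1,r1:8,r2:Add2,r3:3,r4:1,r5:Mul1
cycle 7: stall // r0:1,r1:8,r2:Add2,r3:3,r4:1,r5:Mul1
cycle 8: CDB Add1=3; issue SUB r1<-Add1 // r0:1,r1:Add1,r2:Add2,r3:3,r4:1,r5:Mul1
cycle 9: - // r0:1,r1:Add1,r2:Add2,r3:3,r4:1,r5:Mul1
cycle 10: - // r0:1,r1:Add1,r2:Add2,r3:3,r4:1,r5:Mul1
cycle 11: CDB Add2=0 // r0:1,r1:Add1,r2:0,r3:3,r4:1,r5:Mul1
cycle 12: - // r0:1,r1:Add1,r2:0,r3:3,r4:1,r5:Mul1
cycle 13: - // r0:1,r1:Add1,r2:0,r3:3,r4:1,r5:Mul1
cycle 14: - // r0:1,r1:Add1,r2:0,r3:3,r4:1,r5:Mul1

STATUS = TAG Add1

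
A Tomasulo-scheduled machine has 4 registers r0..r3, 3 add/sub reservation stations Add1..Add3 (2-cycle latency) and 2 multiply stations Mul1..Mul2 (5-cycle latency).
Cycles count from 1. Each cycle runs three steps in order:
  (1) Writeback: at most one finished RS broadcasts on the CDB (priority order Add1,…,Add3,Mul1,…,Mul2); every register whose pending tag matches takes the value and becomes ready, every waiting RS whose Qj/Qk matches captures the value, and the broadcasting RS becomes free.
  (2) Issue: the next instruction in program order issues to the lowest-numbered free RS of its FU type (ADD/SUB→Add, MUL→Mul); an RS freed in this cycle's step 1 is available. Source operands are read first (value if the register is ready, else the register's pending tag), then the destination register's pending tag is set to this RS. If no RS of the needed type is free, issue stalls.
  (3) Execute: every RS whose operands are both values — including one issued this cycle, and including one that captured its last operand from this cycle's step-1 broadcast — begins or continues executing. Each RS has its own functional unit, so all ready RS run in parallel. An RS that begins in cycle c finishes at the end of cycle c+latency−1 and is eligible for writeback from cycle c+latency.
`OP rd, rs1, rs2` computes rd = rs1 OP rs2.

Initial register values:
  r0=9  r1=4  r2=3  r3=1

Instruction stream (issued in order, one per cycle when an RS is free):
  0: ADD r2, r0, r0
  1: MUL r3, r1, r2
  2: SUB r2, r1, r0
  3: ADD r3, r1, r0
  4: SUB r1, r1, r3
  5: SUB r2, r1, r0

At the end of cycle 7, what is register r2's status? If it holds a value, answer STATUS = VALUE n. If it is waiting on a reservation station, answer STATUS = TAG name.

cycle 1: issue ADD r2<-Add1 // r0:9,r1:4,r2:Add1,r3:1
cycle 2: issue MUL r3<-Mul1 // r0:9,r1:4,r2:Add1,r3:Mul1
cycle 3: CDB Add1=18; issue SUB r2<-Add1 // r0:9,r1:4,r2:Add1,r3:Mul1
cycle 4: issue ADD r3<-Add2 // r0:9,r1:4,r2:Add1,r3:Add2
cycle 5: CDB Add1=-5; issue SUB r1<-Add1 // r0:9,r1:Add1,r2:-5,r3:Add2
cycle 6: CDB Add2=13; issue SUB r2<-Add2 // r0:9,r1:Add1,r2:Add2,r3:13
cycle 7: - // r0:9,r1:Add1,r2:Add2,r3:13

STATUS = TAG Add2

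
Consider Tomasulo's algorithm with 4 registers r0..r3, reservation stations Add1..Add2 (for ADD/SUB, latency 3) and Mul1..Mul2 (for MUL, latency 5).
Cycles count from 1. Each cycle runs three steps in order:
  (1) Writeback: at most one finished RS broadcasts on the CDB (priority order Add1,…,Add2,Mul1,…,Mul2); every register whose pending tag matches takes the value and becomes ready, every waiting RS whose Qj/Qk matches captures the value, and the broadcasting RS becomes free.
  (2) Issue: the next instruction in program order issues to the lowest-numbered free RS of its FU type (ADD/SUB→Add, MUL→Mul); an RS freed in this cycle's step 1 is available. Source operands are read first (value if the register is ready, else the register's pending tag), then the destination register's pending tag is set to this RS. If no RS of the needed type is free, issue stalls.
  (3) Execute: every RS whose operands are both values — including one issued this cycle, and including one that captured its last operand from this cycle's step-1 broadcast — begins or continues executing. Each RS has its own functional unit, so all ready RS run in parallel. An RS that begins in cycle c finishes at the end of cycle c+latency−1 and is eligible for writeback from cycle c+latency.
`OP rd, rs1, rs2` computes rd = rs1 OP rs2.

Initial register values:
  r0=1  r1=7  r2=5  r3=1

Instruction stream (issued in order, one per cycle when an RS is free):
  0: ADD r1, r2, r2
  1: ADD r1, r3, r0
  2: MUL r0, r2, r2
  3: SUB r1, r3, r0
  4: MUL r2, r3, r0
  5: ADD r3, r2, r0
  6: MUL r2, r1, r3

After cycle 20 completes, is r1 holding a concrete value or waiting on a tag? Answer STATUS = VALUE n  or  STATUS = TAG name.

cycle 1: issue ADD r1<-Add1 // r0:1,r1:Add1,r2:5,r3:1
cycle 2: issue ADD r1<-Add2 // r0:1,r1:Add2,r2:5,r3:1
cycle 3: issue MUL r0<-Mul1 // r0:Mul1,r1:Add2,r2:5,r3:1
cycle 4: CDB Add1=10; issue SUB r1<-Add1 // r0:Mul1,r1:Add1,r2:5,r3:1
cycle 5: CDB Add2=2; issue MUL r2<-Mul2 // r0:Mul1,r1:Add1,r2:Mul2,r3:1
cycle 6: issue ADD r3<-Add2 // r0:Mul1,r1:Add1,r2:Mul2,r3:Add2
cycle 7: stall // r0:Mul1,r1:Add1,r2:Mul2,r3:Add2
cycle 8: CDB Mul1=25; issue MUL r2<-Mul1 // r0:25,r1:Add1,r2:Mul1,r3:Add2
cycle 9: - // r0:25,r1:Add1,r2:Mul1,r3:Add2
cycle 10: - // r0:25,r1:Add1,r2:Mul1,r3:Add2
cycle 11: CDB Add1=-24 // r0:25,r1:-24,r2:Mul1,r3:Add2
cycle 12: - // r0:25,r1:-24,r2:Mul1,r3:Add2
cycle 13: CDB Mul2=25 // r0:25,r1:-24,r2:Mul1,r3:Add2
cycle 14: - // r0:25,r1:-24,r2:Mul1,r3:Add2
cycle 15: - // r0:25,r1:-24,r2:Mul1,r3:Add2
cycle 16: CDB Add2=50 // r0:25,r1:-24,r2:Mul1,r3:50
cycle 17: - // r0:25,r1:-24,r2:Mul1,r3:50
cycle 18: - // r0:25,r1:-24,r2:Mul1,r3:50
cycle 19: - // r0:25,r1:-24,r2:Mul1,r3:50
cycle 20: - // r0:25,r1:-24,r2:Mul1,r3:50

STATUS = VALUE -24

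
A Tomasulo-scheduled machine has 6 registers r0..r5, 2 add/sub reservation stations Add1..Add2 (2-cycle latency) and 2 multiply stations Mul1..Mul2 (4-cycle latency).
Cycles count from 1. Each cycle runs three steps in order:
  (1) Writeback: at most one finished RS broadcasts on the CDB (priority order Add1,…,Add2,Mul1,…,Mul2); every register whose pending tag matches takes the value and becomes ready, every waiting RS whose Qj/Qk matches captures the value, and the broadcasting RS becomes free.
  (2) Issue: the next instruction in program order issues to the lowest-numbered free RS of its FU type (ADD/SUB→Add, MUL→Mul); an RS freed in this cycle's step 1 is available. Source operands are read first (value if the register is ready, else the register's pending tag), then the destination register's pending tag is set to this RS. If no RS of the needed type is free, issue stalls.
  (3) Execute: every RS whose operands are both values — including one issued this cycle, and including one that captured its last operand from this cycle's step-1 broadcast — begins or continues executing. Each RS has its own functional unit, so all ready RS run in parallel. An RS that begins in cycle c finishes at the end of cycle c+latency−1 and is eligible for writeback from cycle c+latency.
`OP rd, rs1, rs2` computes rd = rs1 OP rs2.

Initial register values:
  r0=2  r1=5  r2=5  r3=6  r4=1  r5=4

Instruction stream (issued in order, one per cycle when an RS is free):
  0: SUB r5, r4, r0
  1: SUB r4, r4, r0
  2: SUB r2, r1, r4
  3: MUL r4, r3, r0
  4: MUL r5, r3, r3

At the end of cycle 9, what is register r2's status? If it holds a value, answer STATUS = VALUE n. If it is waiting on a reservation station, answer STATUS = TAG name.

  c1: issue SUB r5<-Add1  regs: r0:2,r1:5,r2:5,r3:6,r4:1,r5:Add1
  c2: issue SUB r4<-Add2  regs: r0:2,r1:5,r2:5,r3:6,r4:Add2,r5:Add1
  c3: CDB Add1=-1; issue SUB r2<-Add1  regs: r0:2,r1:5,r2:Add1,r3:6,r4:Add2,r5:-1
  c4: CDB Add2=-1; issue MUL r4<-Mul1  regs: r0:2,r1:5,r2:Add1,r3:6,r4:Mul1,r5:-1
  c5: issue MUL r5<-Mul2  regs: r0:2,r1:5,r2:Add1,r3:6,r4:Mul1,r5:Mul2
  c6: CDB Add1=6  regs: r0:2,r1:5,r2:6,r3:6,r4:Mul1,r5:Mul2
  c7: -  regs: r0:2,r1:5,r2:6,r3:6,r4:Mul1,r5:Mul2
  c8: CDB Mul1=12  regs: r0:2,r1:5,r2:6,r3:6,r4:12,r5:Mul2
  c9: CDB Mul2=36  regs: r0:2,r1:5,r2:6,r3:6,r4:12,r5:36

STATUS = VALUE 6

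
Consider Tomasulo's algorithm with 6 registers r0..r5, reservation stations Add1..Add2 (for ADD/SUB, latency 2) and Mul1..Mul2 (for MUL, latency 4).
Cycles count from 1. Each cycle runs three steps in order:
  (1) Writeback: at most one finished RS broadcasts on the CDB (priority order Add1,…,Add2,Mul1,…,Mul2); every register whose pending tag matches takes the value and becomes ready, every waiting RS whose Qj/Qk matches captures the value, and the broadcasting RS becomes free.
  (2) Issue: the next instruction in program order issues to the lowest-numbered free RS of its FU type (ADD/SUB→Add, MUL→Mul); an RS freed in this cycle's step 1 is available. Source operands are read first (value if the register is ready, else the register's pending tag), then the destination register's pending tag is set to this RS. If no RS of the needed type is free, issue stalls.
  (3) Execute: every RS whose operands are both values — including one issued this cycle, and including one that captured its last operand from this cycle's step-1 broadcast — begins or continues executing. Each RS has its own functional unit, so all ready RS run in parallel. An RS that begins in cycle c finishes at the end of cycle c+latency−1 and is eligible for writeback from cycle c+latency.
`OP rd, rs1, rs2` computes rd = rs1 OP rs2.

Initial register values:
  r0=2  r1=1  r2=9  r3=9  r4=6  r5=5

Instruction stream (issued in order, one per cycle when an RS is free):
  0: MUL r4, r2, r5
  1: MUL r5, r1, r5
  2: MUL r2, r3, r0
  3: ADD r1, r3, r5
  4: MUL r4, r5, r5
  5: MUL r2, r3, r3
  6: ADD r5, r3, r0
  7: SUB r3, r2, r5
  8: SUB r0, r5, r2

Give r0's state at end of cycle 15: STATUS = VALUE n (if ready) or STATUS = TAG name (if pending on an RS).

  c1: issue MUL r4<-Mul1  regs: r0:2,r1:1,r2:9,r3:9,r4:Mul1,r5:5
  c2: issue MUL r5<-Mul2  regs: r0:2,r1:1,r2:9,r3:9,r4:Mul1,r5:Mul2
  c3: stall  regs: r0:2,r1:1,r2:9,r3:9,r4:Mul1,r5:Mul2
  c4: stall  regs: r0:2,r1:1,r2:9,r3:9,r4:Mul1,r5:Mul2
  c5: CDB Mul1=45; issue MUL r2<-Mul1  regs: r0:2,r1:1,r2:Mul1,r3:9,r4:45,r5:Mul2
  c6: CDB Mul2=5; issue ADD r1<-Add1  regs: r0:2,r1:Add1,r2:Mul1,r3:9,r4:45,r5:5
  c7: issue MUL r4<-Mul2  regs: r0:2,r1:Add1,r2:Mul1,r3:9,r4:Mul2,r5:5
  c8: CDB Add1=14; stall  regs: r0:2,r1:14,r2:Mul1,r3:9,r4:Mul2,r5:5
  c9: CDB Mul1=18; issue MUL r2<-Mul1  regs: r0:2,r1:14,r2:Mul1,r3:9,r4:Mul2,r5:5
  c10: issue ADD r5<-Add1  regs: r0:2,r1:14,r2:Mul1,r3:9,r4:Mul2,r5:Add1
  c11: CDB Mul2=25; issue SUB r3<-Add2  regs: r0:2,r1:14,r2:Mul1,r3:Add2,r4:25,r5:Add1
  c12: CDB Add1=11; issue SUB r0<-Add1  regs: r0:Add1,r1:14,r2:Mul1,r3:Add2,r4:25,r5:11
  c13: CDB Mul1=81  regs: r0:Add1,r1:14,r2:81,r3:Add2,r4:25,r5:11
  c14: -  regs: r0:Add1,r1:14,r2:81,r3:Add2,r4:25,r5:11
  c15: CDB Add1=-70  regs: r0:-70,r1:14,r2:81,r3:Add2,r4:25,r5:11

STATUS = VALUE -70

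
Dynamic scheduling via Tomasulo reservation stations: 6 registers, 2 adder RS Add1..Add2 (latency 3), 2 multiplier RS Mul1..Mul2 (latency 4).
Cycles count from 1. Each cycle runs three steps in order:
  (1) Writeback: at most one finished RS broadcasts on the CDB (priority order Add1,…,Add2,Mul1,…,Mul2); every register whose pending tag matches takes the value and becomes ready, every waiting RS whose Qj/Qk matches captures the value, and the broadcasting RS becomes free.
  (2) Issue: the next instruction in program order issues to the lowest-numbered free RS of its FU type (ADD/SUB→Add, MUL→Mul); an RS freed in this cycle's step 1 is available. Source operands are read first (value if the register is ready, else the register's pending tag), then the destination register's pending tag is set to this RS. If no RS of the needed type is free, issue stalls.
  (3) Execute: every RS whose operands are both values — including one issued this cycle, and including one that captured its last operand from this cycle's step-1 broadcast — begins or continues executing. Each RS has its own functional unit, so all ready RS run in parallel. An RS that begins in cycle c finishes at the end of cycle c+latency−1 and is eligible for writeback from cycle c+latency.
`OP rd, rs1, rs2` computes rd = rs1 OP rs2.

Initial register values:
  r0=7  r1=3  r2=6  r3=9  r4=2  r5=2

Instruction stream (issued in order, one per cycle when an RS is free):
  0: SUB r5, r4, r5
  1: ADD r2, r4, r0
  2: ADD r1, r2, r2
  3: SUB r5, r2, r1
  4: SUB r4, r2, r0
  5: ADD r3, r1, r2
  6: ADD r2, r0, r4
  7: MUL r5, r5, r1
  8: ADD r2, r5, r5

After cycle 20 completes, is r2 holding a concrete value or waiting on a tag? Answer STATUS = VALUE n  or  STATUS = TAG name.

c1: issue SUB r5<-Add1 | r0:7,r1:3,r2:6,r3:9,r4:2,r5:Add1
c2: issue ADD r2<-Add2 | r0:7,r1:3,r2:Add2,r3:9,r4:2,r5:Add1
c3: stall | r0:7,r1:3,r2:Add2,r3:9,r4:2,r5:Add1
c4: CDB Add1=0; issue ADD r1<-Add1 | r0:7,r1:Add1,r2:Add2,r3:9,r4:2,r5:0
c5: CDB Add2=9; issue SUB r5<-Add2 | r0:7,r1:Add1,r2:9,r3:9,r4:2,r5:Add2
c6: stall | r0:7,r1:Add1,r2:9,r3:9,r4:2,r5:Add2
c7: stall | r0:7,r1:Add1,r2:9,r3:9,r4:2,r5:Add2
c8: CDB Add1=18; issue SUB r4<-Add1 | r0:7,r1:18,r2:9,r3:9,r4:Add1,r5:Add2
c9: stall | r0:7,r1:18,r2:9,r3:9,r4:Add1,r5:Add2
c10: stall | r0:7,r1:18,r2:9,r3:9,r4:Add1,r5:Add2
c11: CDB Add1=2; issue ADD r3<-Add1 | r0:7,r1:18,r2:9,r3:Add1,r4:2,r5:Add2
c12: CDB Add2=-9; issue ADD r2<-Add2 | r0:7,r1:18,r2:Add2,r3:Add1,r4:2,r5:-9
c13: issue MUL r5<-Mul1 | r0:7,r1:18,r2:Add2,r3:Add1,r4:2,r5:Mul1
c14: CDB Add1=27; issue ADD r2<-Add1 | r0:7,r1:18,r2:Add1,r3:27,r4:2,r5:Mul1
c15: CDB Add2=9 | r0:7,r1:18,r2:Add1,r3:27,r4:2,r5:Mul1
c16: - | r0:7,r1:18,r2:Add1,r3:27,r4:2,r5:Mul1
c17: CDB Mul1=-162 | r0:7,r1:18,r2:Add1,r3:27,r4:2,r5:-162
c18: - | r0:7,r1:18,r2:Add1,r3:27,r4:2,r5:-162
c19: - | r0:7,r1:18,r2:Add1,r3:27,r4:2,r5:-162
c20: CDB Add1=-324 | r0:7,r1:18,r2:-324,r3:27,r4:2,r5:-162

STATUS = VALUE -324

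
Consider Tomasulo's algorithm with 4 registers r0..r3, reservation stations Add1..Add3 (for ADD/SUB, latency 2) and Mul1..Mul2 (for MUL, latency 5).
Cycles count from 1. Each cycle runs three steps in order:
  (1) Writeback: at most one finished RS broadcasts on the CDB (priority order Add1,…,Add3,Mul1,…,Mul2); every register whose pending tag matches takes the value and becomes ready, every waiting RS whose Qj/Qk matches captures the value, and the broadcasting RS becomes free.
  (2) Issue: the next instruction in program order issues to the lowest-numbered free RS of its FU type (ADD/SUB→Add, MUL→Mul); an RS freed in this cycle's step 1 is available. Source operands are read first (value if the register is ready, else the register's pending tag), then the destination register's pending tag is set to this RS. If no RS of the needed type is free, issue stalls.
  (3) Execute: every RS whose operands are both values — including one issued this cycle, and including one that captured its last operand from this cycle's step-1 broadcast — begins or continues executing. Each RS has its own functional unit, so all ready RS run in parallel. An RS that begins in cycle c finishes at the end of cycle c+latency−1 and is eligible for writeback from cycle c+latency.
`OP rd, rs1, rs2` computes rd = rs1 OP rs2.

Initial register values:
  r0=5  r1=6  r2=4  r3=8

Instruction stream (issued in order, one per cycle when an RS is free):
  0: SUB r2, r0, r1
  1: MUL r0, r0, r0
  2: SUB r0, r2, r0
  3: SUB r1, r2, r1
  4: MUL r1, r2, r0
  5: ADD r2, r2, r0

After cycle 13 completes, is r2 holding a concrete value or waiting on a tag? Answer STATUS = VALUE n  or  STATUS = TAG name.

STATUS = VALUE -27

  c1: issue SUB r2<-Add1  regs: r0:5,r1:6,r2:Add1,r3:8
  c2: issue MUL r0<-Mul1  regs: r0:Mul1,r1:6,r2:Add1,r3:8
  c3: CDB Add1=-1; issue SUB r0<-Add1  regs: r0:Add1,r1:6,r2:-1,r3:8
  c4: issue SUB r1<-Add2  regs: r0:Add1,r1:Add2,r2:-1,r3:8
  c5: issue MUL r1<-Mul2  regs: r0:Add1,r1:Mul2,r2:-1,r3:8
  c6: CDB Add2=-7; issue ADD r2<-Add2  regs: r0:Add1,r1:Mul2,r2:Add2,r3:8
  c7: CDB Mul1=25  regs: r0:Add1,r1:Mul2,r2:Add2,r3:8
  c8: -  regs: r0:Add1,r1:Mul2,r2:Add2,r3:8
  c9: CDB Add1=-26  regs: r0:-26,r1:Mul2,r2:Add2,r3:8
  c10: -  regs: r0:-26,r1:Mul2,r2:Add2,r3:8
  c11: CDB Add2=-27  regs: r0:-26,r1:Mul2,r2:-27,r3:8
  c12: -  regs: r0:-26,r1:Mul2,r2:-27,r3:8
  c13: -  regs: r0:-26,r1:Mul2,r2:-27,r3:8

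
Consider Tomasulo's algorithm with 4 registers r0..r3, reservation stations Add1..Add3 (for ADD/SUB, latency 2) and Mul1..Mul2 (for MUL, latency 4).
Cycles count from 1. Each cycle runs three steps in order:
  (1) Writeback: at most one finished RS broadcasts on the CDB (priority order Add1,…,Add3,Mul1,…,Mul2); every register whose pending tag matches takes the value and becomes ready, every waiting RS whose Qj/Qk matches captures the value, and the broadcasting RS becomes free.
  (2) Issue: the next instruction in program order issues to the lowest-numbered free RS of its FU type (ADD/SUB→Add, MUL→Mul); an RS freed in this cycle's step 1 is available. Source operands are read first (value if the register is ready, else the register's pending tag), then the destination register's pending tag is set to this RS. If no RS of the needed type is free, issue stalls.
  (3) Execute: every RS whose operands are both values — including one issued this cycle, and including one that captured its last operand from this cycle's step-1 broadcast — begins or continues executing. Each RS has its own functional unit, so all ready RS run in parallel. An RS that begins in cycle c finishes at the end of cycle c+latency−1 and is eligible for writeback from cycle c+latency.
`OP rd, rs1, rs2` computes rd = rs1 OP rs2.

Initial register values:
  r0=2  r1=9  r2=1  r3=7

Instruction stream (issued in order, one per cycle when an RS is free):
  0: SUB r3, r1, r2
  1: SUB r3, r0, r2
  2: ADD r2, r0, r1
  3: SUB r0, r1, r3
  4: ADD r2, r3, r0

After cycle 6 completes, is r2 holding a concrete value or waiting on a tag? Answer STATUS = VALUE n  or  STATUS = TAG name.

STATUS = TAG Add1

cycle 1: issue SUB r3<-Add1 // r0:2,r1:9,r2:1,r3:Add1
cycle 2: issue SUB r3<-Add2 // r0:2,r1:9,r2:1,r3:Add2
cycle 3: CDB Add1=8; issue ADD r2<-Add1 // r0:2,r1:9,r2:Add1,r3:Add2
cycle 4: CDB Add2=1; issue SUB r0<-Add2 // r0:Add2,r1:9,r2:Add1,r3:1
cycle 5: CDB Add1=11; issue ADD r2<-Add1 // r0:Add2,r1:9,r2:Add1,r3:1
cycle 6: CDB Add2=8 // r0:8,r1:9,r2:Add1,r3:1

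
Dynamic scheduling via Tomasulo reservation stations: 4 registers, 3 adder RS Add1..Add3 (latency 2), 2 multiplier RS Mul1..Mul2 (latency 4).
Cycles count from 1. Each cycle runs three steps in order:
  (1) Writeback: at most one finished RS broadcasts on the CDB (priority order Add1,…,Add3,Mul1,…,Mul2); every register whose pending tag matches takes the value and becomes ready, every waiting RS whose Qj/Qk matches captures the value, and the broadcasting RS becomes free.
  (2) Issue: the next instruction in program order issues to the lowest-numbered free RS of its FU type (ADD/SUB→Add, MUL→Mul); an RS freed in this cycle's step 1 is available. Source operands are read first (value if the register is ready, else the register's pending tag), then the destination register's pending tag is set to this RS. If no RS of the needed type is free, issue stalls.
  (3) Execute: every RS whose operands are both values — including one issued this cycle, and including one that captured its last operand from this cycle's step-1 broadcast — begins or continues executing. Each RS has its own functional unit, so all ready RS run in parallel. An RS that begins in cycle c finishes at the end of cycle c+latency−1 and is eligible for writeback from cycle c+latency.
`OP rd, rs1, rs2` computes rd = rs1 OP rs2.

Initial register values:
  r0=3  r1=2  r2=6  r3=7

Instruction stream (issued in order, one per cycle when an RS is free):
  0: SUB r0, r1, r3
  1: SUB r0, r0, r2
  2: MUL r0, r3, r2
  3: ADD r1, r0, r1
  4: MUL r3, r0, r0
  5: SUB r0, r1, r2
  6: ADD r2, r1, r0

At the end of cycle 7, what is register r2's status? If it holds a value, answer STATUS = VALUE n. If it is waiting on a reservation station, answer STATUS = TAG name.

cycle 1: issue SUB r0<-Add1 // r0:Add1,r1:2,r2:6,r3:7
cycle 2: issue SUB r0<-Add2 // r0:Add2,r1:2,r2:6,r3:7
cycle 3: CDB Add1=-5; issue MUL r0<-Mul1 // r0:Mul1,r1:2,r2:6,r3:7
cycle 4: issue ADD r1<-Add1 // r0:Mul1,r1:Add1,r2:6,r3:7
cycle 5: CDB Add2=-11; issue MUL r3<-Mul2 // r0:Mul1,r1:Add1,r2:6,r3:Mul2
cycle 6: issue SUB r0<-Add2 // r0:Add2,r1:Add1,r2:6,r3:Mul2
cycle 7: CDB Mul1=42; issue ADD r2<-Add3 // r0:Add2,r1:Add1,r2:Add3,r3:Mul2

STATUS = TAG Add3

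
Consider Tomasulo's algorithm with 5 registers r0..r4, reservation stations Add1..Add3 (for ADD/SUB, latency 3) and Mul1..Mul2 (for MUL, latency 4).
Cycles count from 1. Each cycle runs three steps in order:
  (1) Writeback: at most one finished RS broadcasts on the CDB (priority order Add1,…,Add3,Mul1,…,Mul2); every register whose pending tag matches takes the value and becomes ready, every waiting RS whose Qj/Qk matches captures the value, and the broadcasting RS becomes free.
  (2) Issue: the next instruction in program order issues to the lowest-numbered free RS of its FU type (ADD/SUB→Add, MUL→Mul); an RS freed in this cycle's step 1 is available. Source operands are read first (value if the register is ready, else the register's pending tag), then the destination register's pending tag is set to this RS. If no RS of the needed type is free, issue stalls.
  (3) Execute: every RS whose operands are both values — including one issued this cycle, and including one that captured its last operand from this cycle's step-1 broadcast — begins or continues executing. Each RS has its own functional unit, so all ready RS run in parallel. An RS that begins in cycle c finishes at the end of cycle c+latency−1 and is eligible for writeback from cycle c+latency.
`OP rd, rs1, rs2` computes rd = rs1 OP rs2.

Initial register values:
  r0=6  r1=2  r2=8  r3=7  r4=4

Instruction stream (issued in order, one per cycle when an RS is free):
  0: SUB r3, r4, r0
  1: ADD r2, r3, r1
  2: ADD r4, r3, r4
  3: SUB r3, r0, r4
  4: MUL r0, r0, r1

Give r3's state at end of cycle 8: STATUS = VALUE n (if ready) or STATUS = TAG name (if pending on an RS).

STATUS = TAG Add1

cycle 1: issue SUB r3<-Add1 // r0:6,r1:2,r2:8,r3:Add1,r4:4
cycle 2: issue ADD r2<-Add2 // r0:6,r1:2,r2:Add2,r3:Add1,r4:4
cycle 3: issue ADD r4<-Add3 // r0:6,r1:2,r2:Add2,r3:Add1,r4:Add3
cycle 4: CDB Add1=-2; issue SUB r3<-Add1 // r0:6,r1:2,r2:Add2,r3:Add1,r4:Add3
cycle 5: issue MUL r0<-Mul1 // r0:Mul1,r1:2,r2:Add2,r3:Add1,r4:Add3
cycle 6: - // r0:Mul1,r1:2,r2:Add2,r3:Add1,r4:Add3
cycle 7: CDB Add2=0 // r0:Mul1,r1:2,r2:0,r3:Add1,r4:Add3
cycle 8: CDB Add3=2 // r0:Mul1,r1:2,r2:0,r3:Add1,r4:2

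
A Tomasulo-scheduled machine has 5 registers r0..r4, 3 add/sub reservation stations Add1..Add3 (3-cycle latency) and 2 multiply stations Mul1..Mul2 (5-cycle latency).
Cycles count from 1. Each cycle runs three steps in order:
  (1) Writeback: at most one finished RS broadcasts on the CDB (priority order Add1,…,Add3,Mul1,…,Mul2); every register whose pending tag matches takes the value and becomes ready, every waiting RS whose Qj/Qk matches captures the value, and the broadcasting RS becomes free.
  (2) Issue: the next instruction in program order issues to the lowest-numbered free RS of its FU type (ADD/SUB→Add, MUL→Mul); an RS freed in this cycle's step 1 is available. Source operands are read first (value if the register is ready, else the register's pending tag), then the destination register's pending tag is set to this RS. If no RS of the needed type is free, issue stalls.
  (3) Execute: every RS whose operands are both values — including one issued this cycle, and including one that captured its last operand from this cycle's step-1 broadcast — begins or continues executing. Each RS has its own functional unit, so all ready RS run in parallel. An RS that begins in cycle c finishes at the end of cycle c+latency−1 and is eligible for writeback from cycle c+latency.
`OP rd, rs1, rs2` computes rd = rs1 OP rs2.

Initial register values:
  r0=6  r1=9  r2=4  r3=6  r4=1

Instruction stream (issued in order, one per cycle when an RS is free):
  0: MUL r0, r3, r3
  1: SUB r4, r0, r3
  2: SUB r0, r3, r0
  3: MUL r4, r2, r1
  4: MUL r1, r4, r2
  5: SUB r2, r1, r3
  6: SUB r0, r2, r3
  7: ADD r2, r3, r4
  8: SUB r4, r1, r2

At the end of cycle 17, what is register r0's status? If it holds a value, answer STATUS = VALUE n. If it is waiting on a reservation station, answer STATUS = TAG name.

STATUS = TAG Add1

c1: issue MUL r0<-Mul1 | r0:Mul1,r1:9,r2:4,r3:6,r4:1
c2: issue SUB r4<-Add1 | r0:Mul1,r1:9,r2:4,r3:6,r4:Add1
c3: issue SUB r0<-Add2 | r0:Add2,r1:9,r2:4,r3:6,r4:Add1
c4: issue MUL r4<-Mul2 | r0:Add2,r1:9,r2:4,r3:6,r4:Mul2
c5: stall | r0:Add2,r1:9,r2:4,r3:6,r4:Mul2
c6: CDB Mul1=36; issue MUL r1<-Mul1 | r0:Add2,r1:Mul1,r2:4,r3:6,r4:Mul2
c7: issue SUB r2<-Add3 | r0:Add2,r1:Mul1,r2:Add3,r3:6,r4:Mul2
c8: stall | r0:Add2,r1:Mul1,r2:Add3,r3:6,r4:Mul2
c9: CDB Add1=30; issue SUB r0<-Add1 | r0:Add1,r1:Mul1,r2:Add3,r3:6,r4:Mul2
c10: CDB Add2=-30; issue ADD r2<-Add2 | r0:Add1,r1:Mul1,r2:Add2,r3:6,r4:Mul2
c11: CDB Mul2=36; stall | r0:Add1,r1:Mul1,r2:Add2,r3:6,r4:36
c12: stall | r0:Add1,r1:Mul1,r2:Add2,r3:6,r4:36
c13: stall | r0:Add1,r1:Mul1,r2:Add2,r3:6,r4:36
c14: CDB Add2=42; issue SUB r4<-Add2 | r0:Add1,r1:Mul1,r2:42,r3:6,r4:Add2
c15: - | r0:Add1,r1:Mul1,r2:42,r3:6,r4:Add2
c16: CDB Mul1=144 | r0:Add1,r1:144,r2:42,r3:6,r4:Add2
c17: - | r0:Add1,r1:144,r2:42,r3:6,r4:Add2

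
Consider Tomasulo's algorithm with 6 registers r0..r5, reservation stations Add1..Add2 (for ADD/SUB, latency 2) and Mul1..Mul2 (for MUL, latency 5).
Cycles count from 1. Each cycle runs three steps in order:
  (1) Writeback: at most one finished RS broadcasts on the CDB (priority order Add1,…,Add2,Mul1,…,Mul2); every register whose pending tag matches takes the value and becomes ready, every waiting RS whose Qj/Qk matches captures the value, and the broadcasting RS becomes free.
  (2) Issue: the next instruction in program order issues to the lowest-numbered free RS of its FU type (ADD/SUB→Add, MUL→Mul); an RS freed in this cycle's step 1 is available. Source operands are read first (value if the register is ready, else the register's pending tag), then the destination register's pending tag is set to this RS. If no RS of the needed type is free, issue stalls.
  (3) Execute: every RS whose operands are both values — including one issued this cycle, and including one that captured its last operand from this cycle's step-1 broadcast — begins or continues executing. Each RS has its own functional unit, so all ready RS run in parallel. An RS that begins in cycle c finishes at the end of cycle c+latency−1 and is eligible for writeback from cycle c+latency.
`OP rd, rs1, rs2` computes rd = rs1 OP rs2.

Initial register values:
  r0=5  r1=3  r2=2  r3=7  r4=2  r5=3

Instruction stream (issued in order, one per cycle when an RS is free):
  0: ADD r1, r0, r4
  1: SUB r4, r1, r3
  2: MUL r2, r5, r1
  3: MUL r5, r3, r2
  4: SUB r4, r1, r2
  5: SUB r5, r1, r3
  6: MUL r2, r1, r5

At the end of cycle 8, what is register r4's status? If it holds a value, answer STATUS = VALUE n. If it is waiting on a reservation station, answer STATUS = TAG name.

STATUS = TAG Add1

c1: issue ADD r1<-Add1 | r0:5,r1:Add1,r2:2,r3:7,r4:2,r5:3
c2: issue SUB r4<-Add2 | r0:5,r1:Add1,r2:2,r3:7,r4:Add2,r5:3
c3: CDB Add1=7; issue MUL r2<-Mul1 | r0:5,r1:7,r2:Mul1,r3:7,r4:Add2,r5:3
c4: issue MUL r5<-Mul2 | r0:5,r1:7,r2:Mul1,r3:7,r4:Add2,r5:Mul2
c5: CDB Add2=0; issue SUB r4<-Add1 | r0:5,r1:7,r2:Mul1,r3:7,r4:Add1,r5:Mul2
c6: issue SUB r5<-Add2 | r0:5,r1:7,r2:Mul1,r3:7,r4:Add1,r5:Add2
c7: stall | r0:5,r1:7,r2:Mul1,r3:7,r4:Add1,r5:Add2
c8: CDB Add2=0; stall | r0:5,r1:7,r2:Mul1,r3:7,r4:Add1,r5:0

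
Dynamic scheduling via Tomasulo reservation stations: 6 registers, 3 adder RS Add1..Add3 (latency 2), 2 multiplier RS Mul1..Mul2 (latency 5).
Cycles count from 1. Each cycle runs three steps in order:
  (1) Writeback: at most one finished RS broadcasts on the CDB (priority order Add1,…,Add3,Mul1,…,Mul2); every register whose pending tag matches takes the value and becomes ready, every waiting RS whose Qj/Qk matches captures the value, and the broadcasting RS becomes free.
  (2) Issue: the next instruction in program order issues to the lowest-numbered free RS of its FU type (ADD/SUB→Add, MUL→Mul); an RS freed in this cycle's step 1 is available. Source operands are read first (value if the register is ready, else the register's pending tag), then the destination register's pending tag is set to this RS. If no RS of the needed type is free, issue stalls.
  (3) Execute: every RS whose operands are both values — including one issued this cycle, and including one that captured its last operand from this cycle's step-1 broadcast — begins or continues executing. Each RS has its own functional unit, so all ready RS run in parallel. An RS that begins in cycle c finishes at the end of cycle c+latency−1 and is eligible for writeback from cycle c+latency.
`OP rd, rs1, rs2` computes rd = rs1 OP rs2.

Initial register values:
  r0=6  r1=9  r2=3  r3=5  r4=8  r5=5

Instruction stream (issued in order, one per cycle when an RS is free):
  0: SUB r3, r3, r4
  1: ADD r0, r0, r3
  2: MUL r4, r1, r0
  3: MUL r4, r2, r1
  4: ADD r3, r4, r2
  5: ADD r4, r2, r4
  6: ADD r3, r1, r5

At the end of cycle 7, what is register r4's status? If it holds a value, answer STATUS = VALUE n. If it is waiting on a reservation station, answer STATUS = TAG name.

STATUS = TAG Add2

c1: issue SUB r3<-Add1 | r0:6,r1:9,r2:3,r3:Add1,r4:8,r5:5
c2: issue ADD r0<-Add2 | r0:Add2,r1:9,r2:3,r3:Add1,r4:8,r5:5
c3: CDB Add1=-3; issue MUL r4<-Mul1 | r0:Add2,r1:9,r2:3,r3:-3,r4:Mul1,r5:5
c4: issue MUL r4<-Mul2 | r0:Add2,r1:9,r2:3,r3:-3,r4:Mul2,r5:5
c5: CDB Add2=3; issue ADD r3<-Add1 | r0:3,r1:9,r2:3,r3:Add1,r4:Mul2,r5:5
c6: issue ADD r4<-Add2 | r0:3,r1:9,r2:3,r3:Add1,r4:Add2,r5:5
c7: issue ADD r3<-Add3 | r0:3,r1:9,r2:3,r3:Add3,r4:Add2,r5:5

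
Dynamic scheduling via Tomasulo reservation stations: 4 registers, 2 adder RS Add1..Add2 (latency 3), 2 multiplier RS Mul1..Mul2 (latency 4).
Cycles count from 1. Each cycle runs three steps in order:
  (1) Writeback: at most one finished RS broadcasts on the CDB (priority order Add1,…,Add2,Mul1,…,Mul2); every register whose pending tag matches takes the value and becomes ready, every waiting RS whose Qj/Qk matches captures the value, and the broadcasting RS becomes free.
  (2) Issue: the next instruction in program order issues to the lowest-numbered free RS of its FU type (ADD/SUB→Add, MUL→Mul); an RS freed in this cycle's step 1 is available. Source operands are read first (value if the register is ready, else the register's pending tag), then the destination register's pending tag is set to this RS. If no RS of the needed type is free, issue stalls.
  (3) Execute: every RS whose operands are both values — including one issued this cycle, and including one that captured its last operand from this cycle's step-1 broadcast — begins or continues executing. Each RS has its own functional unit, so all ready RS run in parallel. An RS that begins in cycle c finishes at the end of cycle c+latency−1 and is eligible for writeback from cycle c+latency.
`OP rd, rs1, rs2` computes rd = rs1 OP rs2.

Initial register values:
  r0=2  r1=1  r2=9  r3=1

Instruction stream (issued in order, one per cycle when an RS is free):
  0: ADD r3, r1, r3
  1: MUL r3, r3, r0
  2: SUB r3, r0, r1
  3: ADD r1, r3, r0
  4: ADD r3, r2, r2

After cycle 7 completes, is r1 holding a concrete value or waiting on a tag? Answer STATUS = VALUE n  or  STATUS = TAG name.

c1: issue ADD r3<-Add1 | r0:2,r1:1,r2:9,r3:Add1
c2: issue MUL r3<-Mul1 | r0:2,r1:1,r2:9,r3:Mul1
c3: issue SUB r3<-Add2 | r0:2,r1:1,r2:9,r3:Add2
c4: CDB Add1=2; issue ADD r1<-Add1 | r0:2,r1:Add1,r2:9,r3:Add2
c5: stall | r0:2,r1:Add1,r2:9,r3:Add2
c6: CDB Add2=1; issue ADD r3<-Add2 | r0:2,r1:Add1,r2:9,r3:Add2
c7: - | r0:2,r1:Add1,r2:9,r3:Add2

STATUS = TAG Add1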